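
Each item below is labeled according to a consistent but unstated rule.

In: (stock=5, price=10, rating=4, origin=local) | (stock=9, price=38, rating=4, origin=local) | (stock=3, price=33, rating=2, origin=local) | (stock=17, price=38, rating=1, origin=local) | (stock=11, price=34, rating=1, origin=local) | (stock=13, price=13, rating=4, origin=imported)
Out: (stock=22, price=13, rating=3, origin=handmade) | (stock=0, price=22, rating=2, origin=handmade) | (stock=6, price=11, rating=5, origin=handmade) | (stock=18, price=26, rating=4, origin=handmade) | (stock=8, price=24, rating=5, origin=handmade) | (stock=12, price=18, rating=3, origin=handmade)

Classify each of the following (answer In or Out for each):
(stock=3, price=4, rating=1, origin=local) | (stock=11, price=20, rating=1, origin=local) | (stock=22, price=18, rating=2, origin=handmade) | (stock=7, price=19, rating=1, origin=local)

In, In, Out, In

The rule appears to be: stock is odd.
(stock=3, price=4, rating=1, origin=local): In (stock = 3).
(stock=11, price=20, rating=1, origin=local): In (stock = 11).
(stock=22, price=18, rating=2, origin=handmade): Out (stock = 22).
(stock=7, price=19, rating=1, origin=local): In (stock = 7).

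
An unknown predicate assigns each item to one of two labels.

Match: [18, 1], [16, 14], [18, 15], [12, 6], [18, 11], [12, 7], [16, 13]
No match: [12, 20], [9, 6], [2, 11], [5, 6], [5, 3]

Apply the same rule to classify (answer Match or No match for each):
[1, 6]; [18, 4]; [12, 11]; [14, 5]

The classifier is using: first > second AND first is even.
[1, 6]: No match (1 < 6, first 1).
[18, 4]: Match (18 > 4, first 18).
[12, 11]: Match (12 > 11, first 12).
[14, 5]: Match (14 > 5, first 14).

No match, Match, Match, Match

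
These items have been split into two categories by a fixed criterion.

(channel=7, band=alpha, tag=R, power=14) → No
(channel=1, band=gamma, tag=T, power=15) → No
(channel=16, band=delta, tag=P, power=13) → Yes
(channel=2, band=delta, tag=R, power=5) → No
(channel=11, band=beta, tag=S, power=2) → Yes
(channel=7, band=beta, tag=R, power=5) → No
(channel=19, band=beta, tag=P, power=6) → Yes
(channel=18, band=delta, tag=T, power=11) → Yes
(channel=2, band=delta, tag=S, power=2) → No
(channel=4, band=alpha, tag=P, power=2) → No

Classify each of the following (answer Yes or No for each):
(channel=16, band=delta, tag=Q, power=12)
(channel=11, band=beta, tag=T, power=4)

A rule that fits every label: channel ≥ 11 — true of each 'Yes' example, false of each 'No' one.
(channel=16, band=delta, tag=Q, power=12) → channel = 16 → Yes.
(channel=11, band=beta, tag=T, power=4) → channel = 11 → Yes.

Yes, Yes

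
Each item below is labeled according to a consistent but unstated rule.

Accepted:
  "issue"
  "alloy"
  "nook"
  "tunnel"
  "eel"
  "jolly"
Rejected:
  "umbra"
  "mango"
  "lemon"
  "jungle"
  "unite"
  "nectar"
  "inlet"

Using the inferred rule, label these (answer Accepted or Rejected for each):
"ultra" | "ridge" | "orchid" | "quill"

Rejected, Rejected, Rejected, Accepted

'Accepted' ⟺ has a double letter.
Rejected: "ultra", since no doubled letter. Rejected: "ridge", since no doubled letter. Rejected: "orchid", since no doubled letter. Accepted: "quill", since 'll' doubled.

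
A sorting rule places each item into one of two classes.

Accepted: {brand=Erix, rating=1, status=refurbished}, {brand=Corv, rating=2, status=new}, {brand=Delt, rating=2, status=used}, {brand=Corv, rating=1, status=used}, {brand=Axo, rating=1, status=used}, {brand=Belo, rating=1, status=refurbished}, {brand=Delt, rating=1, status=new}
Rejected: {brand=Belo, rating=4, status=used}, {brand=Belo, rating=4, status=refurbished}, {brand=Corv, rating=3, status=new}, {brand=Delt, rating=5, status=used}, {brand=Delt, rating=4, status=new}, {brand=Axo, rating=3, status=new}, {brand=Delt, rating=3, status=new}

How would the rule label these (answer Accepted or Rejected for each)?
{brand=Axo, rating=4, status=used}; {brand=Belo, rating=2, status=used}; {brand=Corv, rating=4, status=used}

Rejected, Accepted, Rejected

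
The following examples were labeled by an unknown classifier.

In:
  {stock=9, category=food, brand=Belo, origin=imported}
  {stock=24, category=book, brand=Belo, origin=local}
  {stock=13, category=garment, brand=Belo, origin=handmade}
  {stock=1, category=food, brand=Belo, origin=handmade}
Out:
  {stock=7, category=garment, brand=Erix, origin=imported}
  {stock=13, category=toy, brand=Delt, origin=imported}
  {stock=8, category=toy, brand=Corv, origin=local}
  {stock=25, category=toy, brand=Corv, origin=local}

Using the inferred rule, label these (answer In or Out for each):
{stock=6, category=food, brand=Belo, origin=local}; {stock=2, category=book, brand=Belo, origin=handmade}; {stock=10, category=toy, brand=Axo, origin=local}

In, In, Out

Every 'In' example satisfies: brand is Belo. None of the 'Out' examples do.
In: {stock=6, category=food, brand=Belo, origin=local}, since brand is Belo. In: {stock=2, category=book, brand=Belo, origin=handmade}, since brand is Belo. Out: {stock=10, category=toy, brand=Axo, origin=local}, since brand is Axo.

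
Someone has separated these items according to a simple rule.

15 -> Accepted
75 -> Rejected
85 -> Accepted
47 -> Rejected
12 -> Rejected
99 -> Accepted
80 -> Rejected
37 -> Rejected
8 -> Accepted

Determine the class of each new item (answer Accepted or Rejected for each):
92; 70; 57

The distinguishing property — ≡ 1 (mod 7) — holds for all the 'Accepted' cases and none of the 'Rejected' cases.
92: Accepted (92 mod 7 = 1).
70: Rejected (70 mod 7 = 0).
57: Accepted (57 mod 7 = 1).

Accepted, Rejected, Accepted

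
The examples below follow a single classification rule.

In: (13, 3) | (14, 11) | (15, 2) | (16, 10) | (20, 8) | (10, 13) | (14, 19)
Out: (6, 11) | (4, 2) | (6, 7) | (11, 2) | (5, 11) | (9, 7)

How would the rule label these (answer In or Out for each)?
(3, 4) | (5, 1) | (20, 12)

The simplest hypothesis consistent with all the labels is: max ≥ 13.
(3, 4): max 4 — does not pass, so Out. (5, 1): max 5 — does not pass, so Out. (20, 12): max 20 — satisfies this, so In.

Out, Out, In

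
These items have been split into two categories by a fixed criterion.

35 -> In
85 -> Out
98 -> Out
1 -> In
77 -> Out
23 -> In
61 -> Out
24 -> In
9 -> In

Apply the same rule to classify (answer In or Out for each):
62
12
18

The common property of the 'In' items is: at most 35. No 'Out' item has it.
62: 62 > 35, does not fit → Out.
12: 12 ≤ 35, matches → In.
18: 18 ≤ 35, matches → In.

Out, In, In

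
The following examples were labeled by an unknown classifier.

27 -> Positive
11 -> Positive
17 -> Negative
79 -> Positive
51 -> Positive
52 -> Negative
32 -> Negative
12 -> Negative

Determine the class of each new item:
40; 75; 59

A rule that fits every label: ≡ 3 (mod 4) — true of each 'Positive' example, false of each 'Negative' one.
40 — 40 mod 4 = 0, hence Negative.
75 — 75 mod 4 = 3, hence Positive.
59 — 59 mod 4 = 3, hence Positive.

Negative, Positive, Positive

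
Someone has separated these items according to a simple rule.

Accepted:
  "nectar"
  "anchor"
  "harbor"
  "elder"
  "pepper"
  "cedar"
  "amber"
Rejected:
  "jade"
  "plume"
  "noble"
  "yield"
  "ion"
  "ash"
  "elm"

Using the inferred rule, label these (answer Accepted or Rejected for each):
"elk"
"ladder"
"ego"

Rejected, Accepted, Rejected

A rule that fits every label: contains 'r' — true of each 'Accepted' example, false of each 'Rejected' one.
"elk": no 'r', fails the rule → Rejected. "ladder": has 'r', satisfies this → Accepted. "ego": no 'r', fails the rule → Rejected.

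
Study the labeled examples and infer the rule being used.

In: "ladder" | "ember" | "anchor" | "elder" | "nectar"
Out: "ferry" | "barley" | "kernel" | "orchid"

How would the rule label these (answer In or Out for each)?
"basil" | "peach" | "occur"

Out, Out, In

Rule: ends with 'r'. This holds for each 'In' example and fails for each 'Out' one.
"basil" → ends with 'l' → Out. "peach" → ends with 'h' → Out. "occur" → ends with 'r' → In.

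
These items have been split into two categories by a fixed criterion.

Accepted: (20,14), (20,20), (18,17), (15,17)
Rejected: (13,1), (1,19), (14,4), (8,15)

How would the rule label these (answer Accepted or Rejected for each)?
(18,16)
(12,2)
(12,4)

Accepted, Rejected, Rejected

The pattern is that an item is 'Accepted' exactly when: sum ≥ 32.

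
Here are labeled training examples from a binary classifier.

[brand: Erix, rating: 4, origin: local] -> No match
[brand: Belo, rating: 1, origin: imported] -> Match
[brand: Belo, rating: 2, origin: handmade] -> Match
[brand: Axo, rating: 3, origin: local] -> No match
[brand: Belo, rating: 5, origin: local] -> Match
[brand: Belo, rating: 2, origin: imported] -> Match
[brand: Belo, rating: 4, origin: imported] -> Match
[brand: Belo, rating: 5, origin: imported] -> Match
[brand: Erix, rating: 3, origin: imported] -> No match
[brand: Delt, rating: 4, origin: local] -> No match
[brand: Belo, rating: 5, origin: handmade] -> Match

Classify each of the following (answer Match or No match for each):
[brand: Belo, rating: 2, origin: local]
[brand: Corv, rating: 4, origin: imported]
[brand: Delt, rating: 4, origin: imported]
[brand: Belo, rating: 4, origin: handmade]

Match, No match, No match, Match

Looking at the examples, the only property every 'Match' case has and every 'No match' case lacks is: brand is Belo.
[brand: Belo, rating: 2, origin: local] — brand is Belo, hence Match.
[brand: Corv, rating: 4, origin: imported] — brand is Corv, hence No match.
[brand: Delt, rating: 4, origin: imported] — brand is Delt, hence No match.
[brand: Belo, rating: 4, origin: handmade] — brand is Belo, hence Match.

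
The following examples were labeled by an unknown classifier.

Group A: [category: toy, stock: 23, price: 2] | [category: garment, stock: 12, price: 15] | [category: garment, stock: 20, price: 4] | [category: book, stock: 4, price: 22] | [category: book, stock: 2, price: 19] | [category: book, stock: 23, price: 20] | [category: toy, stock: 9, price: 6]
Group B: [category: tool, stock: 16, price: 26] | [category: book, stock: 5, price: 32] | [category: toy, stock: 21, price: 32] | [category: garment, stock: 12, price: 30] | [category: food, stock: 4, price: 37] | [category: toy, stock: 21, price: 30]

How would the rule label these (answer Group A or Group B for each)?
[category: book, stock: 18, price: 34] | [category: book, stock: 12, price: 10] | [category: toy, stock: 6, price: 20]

Group B, Group A, Group A

A rule that fits every label: price ≤ 22 — true of each 'Group A' example, false of each 'Group B' one.
[category: book, stock: 18, price: 34] → price = 34 → Group B.
[category: book, stock: 12, price: 10] → price = 10 → Group A.
[category: toy, stock: 6, price: 20] → price = 20 → Group A.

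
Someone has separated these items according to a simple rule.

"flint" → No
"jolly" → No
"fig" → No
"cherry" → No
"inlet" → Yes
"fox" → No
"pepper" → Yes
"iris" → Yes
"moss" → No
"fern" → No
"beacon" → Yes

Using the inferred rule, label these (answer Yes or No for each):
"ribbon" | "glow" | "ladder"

The classifier is using: has ≥ 2 vowels.

Yes, No, Yes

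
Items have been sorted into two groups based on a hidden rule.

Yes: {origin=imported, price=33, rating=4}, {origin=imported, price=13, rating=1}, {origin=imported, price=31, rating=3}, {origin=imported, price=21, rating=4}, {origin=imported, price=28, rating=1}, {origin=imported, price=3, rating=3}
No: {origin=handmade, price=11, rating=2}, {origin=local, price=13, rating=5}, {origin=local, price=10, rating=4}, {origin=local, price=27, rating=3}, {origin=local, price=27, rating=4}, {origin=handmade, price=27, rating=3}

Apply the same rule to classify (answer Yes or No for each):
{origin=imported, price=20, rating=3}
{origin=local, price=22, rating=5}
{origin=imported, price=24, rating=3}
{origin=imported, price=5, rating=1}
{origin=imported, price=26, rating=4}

Yes, No, Yes, Yes, Yes

The common property of the 'Yes' items is: origin is imported. No 'No' item has it.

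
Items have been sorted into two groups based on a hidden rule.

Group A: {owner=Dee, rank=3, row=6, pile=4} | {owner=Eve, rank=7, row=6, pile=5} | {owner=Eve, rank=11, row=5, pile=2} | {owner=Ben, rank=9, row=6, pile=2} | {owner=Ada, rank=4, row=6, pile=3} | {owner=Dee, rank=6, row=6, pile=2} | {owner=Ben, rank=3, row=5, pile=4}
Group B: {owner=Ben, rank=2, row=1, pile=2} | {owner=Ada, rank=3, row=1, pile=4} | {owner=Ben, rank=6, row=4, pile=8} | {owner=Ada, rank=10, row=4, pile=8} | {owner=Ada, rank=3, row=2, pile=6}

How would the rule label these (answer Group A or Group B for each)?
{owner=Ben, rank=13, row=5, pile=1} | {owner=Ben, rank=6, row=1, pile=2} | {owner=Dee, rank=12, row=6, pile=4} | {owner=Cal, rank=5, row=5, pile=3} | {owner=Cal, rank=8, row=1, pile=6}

Group A, Group B, Group A, Group A, Group B

The simplest hypothesis consistent with all the labels is: row ≥ 5.
Group A: {owner=Ben, rank=13, row=5, pile=1}, since row = 5.
Group B: {owner=Ben, rank=6, row=1, pile=2}, since row = 1.
Group A: {owner=Dee, rank=12, row=6, pile=4}, since row = 6.
Group A: {owner=Cal, rank=5, row=5, pile=3}, since row = 5.
Group B: {owner=Cal, rank=8, row=1, pile=6}, since row = 1.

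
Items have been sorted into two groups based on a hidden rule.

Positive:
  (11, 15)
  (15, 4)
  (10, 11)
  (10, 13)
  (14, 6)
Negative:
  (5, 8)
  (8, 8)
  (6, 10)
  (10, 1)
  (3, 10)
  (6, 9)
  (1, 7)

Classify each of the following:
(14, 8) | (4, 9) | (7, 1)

Positive, Negative, Negative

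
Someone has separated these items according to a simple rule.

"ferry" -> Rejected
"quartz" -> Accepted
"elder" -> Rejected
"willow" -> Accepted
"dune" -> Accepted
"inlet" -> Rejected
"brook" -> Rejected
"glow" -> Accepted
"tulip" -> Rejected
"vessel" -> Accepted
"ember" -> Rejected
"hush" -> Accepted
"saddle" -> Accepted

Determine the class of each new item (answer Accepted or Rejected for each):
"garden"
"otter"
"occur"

Accepted, Rejected, Rejected

The distinguishing property — even length — holds for all the 'Accepted' cases and none of the 'Rejected' cases.
"garden" — length 6, hence Accepted.
"otter" — length 5, hence Rejected.
"occur" — length 5, hence Rejected.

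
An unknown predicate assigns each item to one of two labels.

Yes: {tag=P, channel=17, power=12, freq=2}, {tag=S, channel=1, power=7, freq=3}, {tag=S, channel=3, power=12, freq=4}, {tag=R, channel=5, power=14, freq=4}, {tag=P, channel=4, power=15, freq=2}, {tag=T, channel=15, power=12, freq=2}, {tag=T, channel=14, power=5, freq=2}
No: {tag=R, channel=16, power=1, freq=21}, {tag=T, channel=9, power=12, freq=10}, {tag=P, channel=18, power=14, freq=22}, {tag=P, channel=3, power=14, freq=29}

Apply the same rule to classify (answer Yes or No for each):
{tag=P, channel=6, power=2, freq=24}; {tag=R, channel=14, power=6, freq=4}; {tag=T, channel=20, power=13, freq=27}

No, Yes, No

All 'Yes' examples share one property — freq ≤ 4 — and every 'No' example lacks it.
{tag=P, channel=6, power=2, freq=24} → freq = 24 → No. {tag=R, channel=14, power=6, freq=4} → freq = 4 → Yes. {tag=T, channel=20, power=13, freq=27} → freq = 27 → No.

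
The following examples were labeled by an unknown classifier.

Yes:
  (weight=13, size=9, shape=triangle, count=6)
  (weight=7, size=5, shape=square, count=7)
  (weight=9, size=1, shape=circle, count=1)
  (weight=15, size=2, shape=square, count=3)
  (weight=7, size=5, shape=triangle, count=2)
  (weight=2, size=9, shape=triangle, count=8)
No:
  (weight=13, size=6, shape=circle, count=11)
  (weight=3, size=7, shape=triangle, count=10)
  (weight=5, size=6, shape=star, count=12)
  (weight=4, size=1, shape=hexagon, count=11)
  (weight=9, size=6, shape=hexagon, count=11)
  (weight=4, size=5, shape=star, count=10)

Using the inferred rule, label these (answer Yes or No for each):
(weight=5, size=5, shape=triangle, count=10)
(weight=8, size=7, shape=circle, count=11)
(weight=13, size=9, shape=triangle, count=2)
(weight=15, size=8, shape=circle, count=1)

No, No, Yes, Yes

All 'Yes' examples share one property — count ≤ 8 — and every 'No' example lacks it.
(weight=5, size=5, shape=triangle, count=10): No (count = 10). (weight=8, size=7, shape=circle, count=11): No (count = 11). (weight=13, size=9, shape=triangle, count=2): Yes (count = 2). (weight=15, size=8, shape=circle, count=1): Yes (count = 1).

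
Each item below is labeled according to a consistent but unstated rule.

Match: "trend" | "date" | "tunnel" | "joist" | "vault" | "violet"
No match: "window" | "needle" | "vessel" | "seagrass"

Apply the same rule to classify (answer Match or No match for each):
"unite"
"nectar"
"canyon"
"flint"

Match, Match, No match, Match

All 'Match' examples share one property — contains 't' — and every 'No match' example lacks it.
"unite": Match (has 't'). "nectar": Match (has 't'). "canyon": No match (no 't'). "flint": Match (has 't').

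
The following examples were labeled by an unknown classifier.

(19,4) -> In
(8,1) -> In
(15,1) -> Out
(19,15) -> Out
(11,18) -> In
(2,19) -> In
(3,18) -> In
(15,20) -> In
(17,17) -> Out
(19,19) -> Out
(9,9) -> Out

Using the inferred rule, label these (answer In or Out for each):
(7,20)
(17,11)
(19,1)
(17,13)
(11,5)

One predicate separates the groups cleanly: sum is odd.
(7,20): 7+20 = 27 — meets the rule, so In.
(17,11): 17+11 = 28 — does not fit, so Out.
(19,1): 19+1 = 20 — does not fit, so Out.
(17,13): 17+13 = 30 — does not fit, so Out.
(11,5): 11+5 = 16 — does not fit, so Out.

In, Out, Out, Out, Out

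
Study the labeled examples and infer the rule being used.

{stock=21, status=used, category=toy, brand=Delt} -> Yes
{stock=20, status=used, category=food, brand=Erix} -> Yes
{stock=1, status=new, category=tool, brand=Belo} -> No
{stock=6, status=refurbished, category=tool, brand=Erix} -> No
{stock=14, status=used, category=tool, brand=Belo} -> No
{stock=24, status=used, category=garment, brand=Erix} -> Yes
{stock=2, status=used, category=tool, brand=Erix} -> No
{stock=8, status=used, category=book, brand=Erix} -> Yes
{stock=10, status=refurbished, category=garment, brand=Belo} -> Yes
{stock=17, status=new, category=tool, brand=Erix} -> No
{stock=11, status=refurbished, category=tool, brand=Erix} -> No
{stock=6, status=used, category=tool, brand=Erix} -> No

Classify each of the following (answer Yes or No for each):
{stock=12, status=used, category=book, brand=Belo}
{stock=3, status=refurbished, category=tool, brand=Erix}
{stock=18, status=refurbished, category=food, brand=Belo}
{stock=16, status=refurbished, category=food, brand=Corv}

Rule: category is not tool. This holds for each 'Yes' example and fails for each 'No' one.

Yes, No, Yes, Yes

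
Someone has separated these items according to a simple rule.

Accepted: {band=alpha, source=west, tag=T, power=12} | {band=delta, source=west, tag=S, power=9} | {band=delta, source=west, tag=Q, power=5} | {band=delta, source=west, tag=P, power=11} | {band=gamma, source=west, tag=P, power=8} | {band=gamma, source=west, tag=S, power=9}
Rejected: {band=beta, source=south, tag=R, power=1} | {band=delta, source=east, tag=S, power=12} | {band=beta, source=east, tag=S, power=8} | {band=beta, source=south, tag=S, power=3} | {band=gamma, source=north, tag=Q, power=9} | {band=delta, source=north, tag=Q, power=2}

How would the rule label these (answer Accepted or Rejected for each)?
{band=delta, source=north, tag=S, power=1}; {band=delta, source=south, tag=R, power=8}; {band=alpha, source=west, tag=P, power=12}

Rejected, Rejected, Accepted

Looking at the examples, the only property every 'Accepted' case has and every 'Rejected' case lacks is: source is west.
Rejected: {band=delta, source=north, tag=S, power=1}, since source is north.
Rejected: {band=delta, source=south, tag=R, power=8}, since source is south.
Accepted: {band=alpha, source=west, tag=P, power=12}, since source is west.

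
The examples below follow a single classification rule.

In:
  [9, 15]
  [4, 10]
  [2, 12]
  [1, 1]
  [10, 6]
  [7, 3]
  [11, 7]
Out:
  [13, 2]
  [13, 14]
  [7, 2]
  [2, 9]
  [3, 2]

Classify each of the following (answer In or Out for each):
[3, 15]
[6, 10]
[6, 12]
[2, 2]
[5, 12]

Checking candidate rules against both groups, what survives is: sum is even.

In, In, In, In, Out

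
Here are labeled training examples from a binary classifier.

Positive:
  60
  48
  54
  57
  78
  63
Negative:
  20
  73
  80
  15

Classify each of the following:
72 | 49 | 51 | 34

Positive, Negative, Positive, Negative

The simplest hypothesis consistent with all the labels is: multiple of 3 AND at least 20.
72: 72 = 3·24, 72 ≥ 20 — matches, so Positive. 49: 49 = 3·16 + 1, 49 ≥ 20 — doesn't match, so Negative. 51: 51 = 3·17, 51 ≥ 20 — matches, so Positive. 34: 34 = 3·11 + 1, 34 ≥ 20 — doesn't match, so Negative.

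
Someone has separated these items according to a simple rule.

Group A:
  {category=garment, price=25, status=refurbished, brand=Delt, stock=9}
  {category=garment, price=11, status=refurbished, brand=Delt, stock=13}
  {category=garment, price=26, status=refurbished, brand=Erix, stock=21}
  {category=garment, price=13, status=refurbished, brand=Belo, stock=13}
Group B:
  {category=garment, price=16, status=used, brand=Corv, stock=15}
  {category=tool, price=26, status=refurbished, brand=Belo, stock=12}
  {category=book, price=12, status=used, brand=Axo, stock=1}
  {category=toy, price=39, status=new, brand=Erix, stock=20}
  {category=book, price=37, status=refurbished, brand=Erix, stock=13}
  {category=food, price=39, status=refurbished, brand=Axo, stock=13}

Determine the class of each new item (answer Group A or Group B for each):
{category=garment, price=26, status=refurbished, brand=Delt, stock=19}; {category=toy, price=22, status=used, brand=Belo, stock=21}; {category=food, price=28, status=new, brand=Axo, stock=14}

Group A, Group B, Group B

Rule: category is garment AND status is refurbished. This holds for each 'Group A' example and fails for each 'Group B' one.
{category=garment, price=26, status=refurbished, brand=Delt, stock=19} — category is garment, status is refurbished, hence Group A.
{category=toy, price=22, status=used, brand=Belo, stock=21} — category is toy, status is used, hence Group B.
{category=food, price=28, status=new, brand=Axo, stock=14} — category is food, status is new, hence Group B.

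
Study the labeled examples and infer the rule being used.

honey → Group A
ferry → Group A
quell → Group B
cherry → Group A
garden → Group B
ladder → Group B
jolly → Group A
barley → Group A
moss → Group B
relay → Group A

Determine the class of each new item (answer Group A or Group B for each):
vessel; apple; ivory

Group B, Group B, Group A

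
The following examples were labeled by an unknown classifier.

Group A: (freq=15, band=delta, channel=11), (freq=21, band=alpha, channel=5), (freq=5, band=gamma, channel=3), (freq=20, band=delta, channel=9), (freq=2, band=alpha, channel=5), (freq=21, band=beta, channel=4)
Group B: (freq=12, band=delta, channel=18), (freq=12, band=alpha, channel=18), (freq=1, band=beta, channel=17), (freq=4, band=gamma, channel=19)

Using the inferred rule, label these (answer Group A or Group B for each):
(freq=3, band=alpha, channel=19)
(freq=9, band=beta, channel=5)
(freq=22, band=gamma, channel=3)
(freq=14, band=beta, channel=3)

The classifier is using: channel ≤ 11.
(freq=3, band=alpha, channel=19): channel = 19 — fails this test, so Group B.
(freq=9, band=beta, channel=5): channel = 5 — passes, so Group A.
(freq=22, band=gamma, channel=3): channel = 3 — passes, so Group A.
(freq=14, band=beta, channel=3): channel = 3 — passes, so Group A.

Group B, Group A, Group A, Group A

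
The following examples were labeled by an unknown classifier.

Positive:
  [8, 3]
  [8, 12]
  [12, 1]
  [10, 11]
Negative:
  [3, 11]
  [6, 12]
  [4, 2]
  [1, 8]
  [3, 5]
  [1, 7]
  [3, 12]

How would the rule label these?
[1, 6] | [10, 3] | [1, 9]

The pattern is that an item is 'Positive' exactly when: first ≥ 7.
[1, 6] — first 1, hence Negative. [10, 3] — first 10, hence Positive. [1, 9] — first 1, hence Negative.

Negative, Positive, Negative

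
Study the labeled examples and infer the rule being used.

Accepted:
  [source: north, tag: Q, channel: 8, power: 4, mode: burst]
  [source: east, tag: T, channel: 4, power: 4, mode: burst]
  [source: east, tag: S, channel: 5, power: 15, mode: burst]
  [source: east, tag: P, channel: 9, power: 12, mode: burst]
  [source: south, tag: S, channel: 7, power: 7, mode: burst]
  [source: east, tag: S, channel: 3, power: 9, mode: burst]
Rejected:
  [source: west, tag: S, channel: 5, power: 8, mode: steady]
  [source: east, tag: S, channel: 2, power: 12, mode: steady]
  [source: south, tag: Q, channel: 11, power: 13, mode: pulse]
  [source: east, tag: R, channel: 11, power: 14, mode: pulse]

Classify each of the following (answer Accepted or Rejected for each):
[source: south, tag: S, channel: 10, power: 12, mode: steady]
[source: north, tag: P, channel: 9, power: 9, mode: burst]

Rejected, Accepted

One predicate separates the groups cleanly: mode is burst.
Rejected: [source: south, tag: S, channel: 10, power: 12, mode: steady], since mode is steady. Accepted: [source: north, tag: P, channel: 9, power: 9, mode: burst], since mode is burst.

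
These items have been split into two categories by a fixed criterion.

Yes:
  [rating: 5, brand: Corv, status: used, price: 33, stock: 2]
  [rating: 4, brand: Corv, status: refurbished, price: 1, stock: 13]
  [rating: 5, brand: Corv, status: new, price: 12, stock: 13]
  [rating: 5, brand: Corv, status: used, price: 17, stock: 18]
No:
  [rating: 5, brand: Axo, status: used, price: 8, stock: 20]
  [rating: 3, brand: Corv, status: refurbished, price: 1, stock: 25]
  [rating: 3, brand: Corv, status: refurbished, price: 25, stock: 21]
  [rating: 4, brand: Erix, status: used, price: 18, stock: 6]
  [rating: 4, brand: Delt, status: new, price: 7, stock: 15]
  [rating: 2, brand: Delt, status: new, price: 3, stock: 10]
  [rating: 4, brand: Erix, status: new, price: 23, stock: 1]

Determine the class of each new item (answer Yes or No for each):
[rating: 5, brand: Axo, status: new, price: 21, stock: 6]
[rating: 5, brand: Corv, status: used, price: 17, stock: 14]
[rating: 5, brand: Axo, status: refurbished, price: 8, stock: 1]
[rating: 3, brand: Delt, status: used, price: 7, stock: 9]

The pattern is that an item is 'Yes' exactly when: brand is Corv AND rating ≥ 4.
No: [rating: 5, brand: Axo, status: new, price: 21, stock: 6], since brand is Axo, rating = 5. Yes: [rating: 5, brand: Corv, status: used, price: 17, stock: 14], since brand is Corv, rating = 5. No: [rating: 5, brand: Axo, status: refurbished, price: 8, stock: 1], since brand is Axo, rating = 5. No: [rating: 3, brand: Delt, status: used, price: 7, stock: 9], since brand is Delt, rating = 3.

No, Yes, No, No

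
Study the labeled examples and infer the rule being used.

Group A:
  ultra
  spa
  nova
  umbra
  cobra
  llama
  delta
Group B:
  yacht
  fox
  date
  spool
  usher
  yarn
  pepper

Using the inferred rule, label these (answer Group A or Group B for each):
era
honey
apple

Group A, Group B, Group B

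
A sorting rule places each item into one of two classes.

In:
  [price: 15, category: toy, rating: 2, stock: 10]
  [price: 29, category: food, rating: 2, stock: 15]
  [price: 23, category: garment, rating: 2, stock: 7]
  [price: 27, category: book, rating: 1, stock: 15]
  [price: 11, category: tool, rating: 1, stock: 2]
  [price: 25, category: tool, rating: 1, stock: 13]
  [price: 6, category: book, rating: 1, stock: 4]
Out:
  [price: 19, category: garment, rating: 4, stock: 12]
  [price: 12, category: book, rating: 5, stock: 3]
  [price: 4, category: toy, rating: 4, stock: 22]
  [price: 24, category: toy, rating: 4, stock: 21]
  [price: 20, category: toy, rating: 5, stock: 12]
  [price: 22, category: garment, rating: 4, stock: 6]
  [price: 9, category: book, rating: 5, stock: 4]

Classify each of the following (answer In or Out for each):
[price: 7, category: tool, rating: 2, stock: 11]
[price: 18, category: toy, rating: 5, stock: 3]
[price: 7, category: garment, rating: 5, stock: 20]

The classifier is using: rating ≤ 2.
[price: 7, category: tool, rating: 2, stock: 11] — rating = 2, hence In. [price: 18, category: toy, rating: 5, stock: 3] — rating = 5, hence Out. [price: 7, category: garment, rating: 5, stock: 20] — rating = 5, hence Out.

In, Out, Out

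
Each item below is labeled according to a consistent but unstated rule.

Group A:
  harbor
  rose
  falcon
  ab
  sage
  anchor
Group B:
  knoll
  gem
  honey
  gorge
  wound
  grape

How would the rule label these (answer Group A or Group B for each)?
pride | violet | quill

The simplest hypothesis consistent with all the labels is: even length.

Group B, Group A, Group B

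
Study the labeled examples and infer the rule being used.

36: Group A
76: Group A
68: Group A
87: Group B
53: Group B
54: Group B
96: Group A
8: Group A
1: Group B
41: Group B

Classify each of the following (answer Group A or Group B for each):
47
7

Group B, Group B

The pattern is that an item is 'Group A' exactly when: multiple of 4.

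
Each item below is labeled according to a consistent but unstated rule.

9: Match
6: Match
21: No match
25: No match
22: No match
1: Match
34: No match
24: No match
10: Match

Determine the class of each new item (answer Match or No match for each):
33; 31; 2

No match, No match, Match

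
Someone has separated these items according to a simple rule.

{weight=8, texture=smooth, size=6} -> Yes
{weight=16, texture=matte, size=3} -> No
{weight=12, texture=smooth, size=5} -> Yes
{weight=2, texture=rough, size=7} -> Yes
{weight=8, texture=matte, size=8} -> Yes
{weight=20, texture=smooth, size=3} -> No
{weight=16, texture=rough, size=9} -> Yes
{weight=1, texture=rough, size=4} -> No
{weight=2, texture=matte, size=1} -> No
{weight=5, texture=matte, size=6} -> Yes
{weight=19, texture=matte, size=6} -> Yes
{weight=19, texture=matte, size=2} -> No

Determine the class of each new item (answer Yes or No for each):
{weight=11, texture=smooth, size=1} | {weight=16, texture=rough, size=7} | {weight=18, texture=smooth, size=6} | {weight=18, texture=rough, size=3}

No, Yes, Yes, No

The classifier is using: size ≥ 5.
{weight=11, texture=smooth, size=1}: size = 1, fails the rule → No.
{weight=16, texture=rough, size=7}: size = 7, matches → Yes.
{weight=18, texture=smooth, size=6}: size = 6, matches → Yes.
{weight=18, texture=rough, size=3}: size = 3, fails the rule → No.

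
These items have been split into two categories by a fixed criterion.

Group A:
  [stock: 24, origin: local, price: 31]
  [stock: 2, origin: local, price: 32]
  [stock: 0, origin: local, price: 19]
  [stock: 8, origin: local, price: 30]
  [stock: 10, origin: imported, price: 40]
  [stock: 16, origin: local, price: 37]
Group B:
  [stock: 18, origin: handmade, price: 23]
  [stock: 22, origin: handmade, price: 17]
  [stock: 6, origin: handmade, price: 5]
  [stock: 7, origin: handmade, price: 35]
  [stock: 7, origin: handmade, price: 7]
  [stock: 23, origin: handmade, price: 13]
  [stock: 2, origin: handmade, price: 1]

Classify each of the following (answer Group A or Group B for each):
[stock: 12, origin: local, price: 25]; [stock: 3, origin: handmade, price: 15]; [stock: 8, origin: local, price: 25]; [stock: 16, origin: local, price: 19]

Group A, Group B, Group A, Group A

The rule appears to be: origin is not handmade.
[stock: 12, origin: local, price: 25] — origin is local, hence Group A. [stock: 3, origin: handmade, price: 15] — origin is handmade, hence Group B. [stock: 8, origin: local, price: 25] — origin is local, hence Group A. [stock: 16, origin: local, price: 19] — origin is local, hence Group A.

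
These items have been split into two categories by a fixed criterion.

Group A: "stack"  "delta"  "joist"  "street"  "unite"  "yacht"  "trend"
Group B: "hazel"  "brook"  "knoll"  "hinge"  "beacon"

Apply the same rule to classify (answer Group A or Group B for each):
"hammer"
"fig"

Every 'Group A' example satisfies: contains 't'. None of the 'Group B' examples do.

Group B, Group B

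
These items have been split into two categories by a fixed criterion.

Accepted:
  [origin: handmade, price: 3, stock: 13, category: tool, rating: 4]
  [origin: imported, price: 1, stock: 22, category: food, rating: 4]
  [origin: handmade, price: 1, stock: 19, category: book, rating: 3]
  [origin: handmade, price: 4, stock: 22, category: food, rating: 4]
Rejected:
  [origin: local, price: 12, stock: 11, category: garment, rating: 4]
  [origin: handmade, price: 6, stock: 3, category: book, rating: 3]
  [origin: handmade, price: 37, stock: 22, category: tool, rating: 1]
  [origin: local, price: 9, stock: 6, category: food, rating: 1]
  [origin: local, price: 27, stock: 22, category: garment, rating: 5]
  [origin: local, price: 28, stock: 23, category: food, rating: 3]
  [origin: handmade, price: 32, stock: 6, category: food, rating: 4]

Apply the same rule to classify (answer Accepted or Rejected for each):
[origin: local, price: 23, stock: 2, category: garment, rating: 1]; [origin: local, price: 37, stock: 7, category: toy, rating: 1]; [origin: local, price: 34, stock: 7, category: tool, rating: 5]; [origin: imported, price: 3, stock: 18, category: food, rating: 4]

Rejected, Rejected, Rejected, Accepted

The pattern is that an item is 'Accepted' exactly when: price ≤ 4.
Rejected: [origin: local, price: 23, stock: 2, category: garment, rating: 1], since price = 23.
Rejected: [origin: local, price: 37, stock: 7, category: toy, rating: 1], since price = 37.
Rejected: [origin: local, price: 34, stock: 7, category: tool, rating: 5], since price = 34.
Accepted: [origin: imported, price: 3, stock: 18, category: food, rating: 4], since price = 3.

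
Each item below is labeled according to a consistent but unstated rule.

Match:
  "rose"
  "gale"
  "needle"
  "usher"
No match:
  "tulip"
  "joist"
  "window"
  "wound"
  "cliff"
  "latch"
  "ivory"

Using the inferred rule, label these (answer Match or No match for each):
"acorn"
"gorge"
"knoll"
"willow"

No match, Match, No match, No match

The distinguishing property — contains 'e' — holds for all the 'Match' cases and none of the 'No match' cases.
No match: "acorn", since no 'e'. Match: "gorge", since has 'e'. No match: "knoll", since no 'e'. No match: "willow", since no 'e'.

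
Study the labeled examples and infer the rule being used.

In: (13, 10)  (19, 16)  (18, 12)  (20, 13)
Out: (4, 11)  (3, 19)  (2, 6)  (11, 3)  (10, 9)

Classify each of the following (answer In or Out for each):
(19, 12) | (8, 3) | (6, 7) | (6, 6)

In, Out, Out, Out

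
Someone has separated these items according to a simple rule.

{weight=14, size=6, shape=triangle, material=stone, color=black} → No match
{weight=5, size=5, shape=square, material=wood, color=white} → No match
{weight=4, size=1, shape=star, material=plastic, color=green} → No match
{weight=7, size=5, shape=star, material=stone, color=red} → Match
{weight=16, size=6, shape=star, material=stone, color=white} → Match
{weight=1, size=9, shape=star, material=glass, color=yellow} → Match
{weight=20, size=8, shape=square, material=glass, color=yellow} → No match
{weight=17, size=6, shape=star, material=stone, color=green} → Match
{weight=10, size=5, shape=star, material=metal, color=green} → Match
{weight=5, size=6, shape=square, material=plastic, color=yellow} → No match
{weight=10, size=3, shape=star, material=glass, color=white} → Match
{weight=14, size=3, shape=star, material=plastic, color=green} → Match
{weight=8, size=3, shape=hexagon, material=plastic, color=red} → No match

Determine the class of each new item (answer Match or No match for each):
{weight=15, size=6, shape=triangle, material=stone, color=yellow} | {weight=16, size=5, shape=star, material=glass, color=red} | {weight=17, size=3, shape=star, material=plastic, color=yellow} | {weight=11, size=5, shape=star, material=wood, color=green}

No match, Match, Match, Match

'Match' ⟺ shape is star AND size ≥ 3.
{weight=15, size=6, shape=triangle, material=stone, color=yellow}: shape is triangle, size = 6 — lacks this property, so No match. {weight=16, size=5, shape=star, material=glass, color=red}: shape is star, size = 5 — qualifies, so Match. {weight=17, size=3, shape=star, material=plastic, color=yellow}: shape is star, size = 3 — qualifies, so Match. {weight=11, size=5, shape=star, material=wood, color=green}: shape is star, size = 5 — qualifies, so Match.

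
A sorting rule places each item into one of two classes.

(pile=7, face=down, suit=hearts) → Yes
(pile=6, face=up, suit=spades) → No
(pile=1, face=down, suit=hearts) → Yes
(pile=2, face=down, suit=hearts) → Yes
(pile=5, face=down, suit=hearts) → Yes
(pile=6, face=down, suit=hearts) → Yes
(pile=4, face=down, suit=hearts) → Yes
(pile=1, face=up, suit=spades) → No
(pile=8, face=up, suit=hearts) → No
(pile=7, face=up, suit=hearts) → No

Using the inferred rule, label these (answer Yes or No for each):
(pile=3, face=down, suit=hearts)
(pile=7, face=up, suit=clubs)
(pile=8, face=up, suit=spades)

Yes, No, No

The common property of the 'Yes' items is: face is down. No 'No' item has it.
(pile=3, face=down, suit=hearts) → face is down → Yes.
(pile=7, face=up, suit=clubs) → face is up → No.
(pile=8, face=up, suit=spades) → face is up → No.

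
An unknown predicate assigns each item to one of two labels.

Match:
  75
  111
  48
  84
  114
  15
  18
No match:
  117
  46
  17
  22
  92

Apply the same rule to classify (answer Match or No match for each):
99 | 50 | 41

Match, No match, No match

A rule that fits every label: multiple of 3 AND at most 114 — true of each 'Match' example, false of each 'No match' one.
99 → 99 = 3·33, 99 ≤ 114 → Match.
50 → 50 = 3·16 + 2, 50 ≤ 114 → No match.
41 → 41 = 3·13 + 2, 41 ≤ 114 → No match.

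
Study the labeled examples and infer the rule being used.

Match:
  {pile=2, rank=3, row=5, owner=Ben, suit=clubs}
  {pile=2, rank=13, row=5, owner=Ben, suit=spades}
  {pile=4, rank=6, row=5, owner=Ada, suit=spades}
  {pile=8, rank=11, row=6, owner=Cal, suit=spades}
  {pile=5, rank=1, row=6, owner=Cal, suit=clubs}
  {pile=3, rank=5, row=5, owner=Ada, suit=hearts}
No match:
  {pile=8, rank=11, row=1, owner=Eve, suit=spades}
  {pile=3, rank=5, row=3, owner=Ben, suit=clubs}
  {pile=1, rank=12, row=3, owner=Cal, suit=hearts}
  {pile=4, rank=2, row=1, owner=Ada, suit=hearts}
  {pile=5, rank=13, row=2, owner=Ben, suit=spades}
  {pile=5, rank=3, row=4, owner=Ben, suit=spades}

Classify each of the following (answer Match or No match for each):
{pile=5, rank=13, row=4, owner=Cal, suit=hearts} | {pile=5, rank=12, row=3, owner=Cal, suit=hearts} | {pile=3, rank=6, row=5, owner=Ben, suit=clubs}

No match, No match, Match

The rule appears to be: row ≥ 5.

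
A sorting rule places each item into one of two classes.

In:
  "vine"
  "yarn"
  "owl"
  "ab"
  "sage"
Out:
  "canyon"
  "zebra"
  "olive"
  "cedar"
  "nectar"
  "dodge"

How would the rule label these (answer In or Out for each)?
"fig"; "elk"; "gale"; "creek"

In, In, In, Out

The rule appears to be: length ≤ 4.
"fig" → length 3 → In. "elk" → length 3 → In. "gale" → length 4 → In. "creek" → length 5 → Out.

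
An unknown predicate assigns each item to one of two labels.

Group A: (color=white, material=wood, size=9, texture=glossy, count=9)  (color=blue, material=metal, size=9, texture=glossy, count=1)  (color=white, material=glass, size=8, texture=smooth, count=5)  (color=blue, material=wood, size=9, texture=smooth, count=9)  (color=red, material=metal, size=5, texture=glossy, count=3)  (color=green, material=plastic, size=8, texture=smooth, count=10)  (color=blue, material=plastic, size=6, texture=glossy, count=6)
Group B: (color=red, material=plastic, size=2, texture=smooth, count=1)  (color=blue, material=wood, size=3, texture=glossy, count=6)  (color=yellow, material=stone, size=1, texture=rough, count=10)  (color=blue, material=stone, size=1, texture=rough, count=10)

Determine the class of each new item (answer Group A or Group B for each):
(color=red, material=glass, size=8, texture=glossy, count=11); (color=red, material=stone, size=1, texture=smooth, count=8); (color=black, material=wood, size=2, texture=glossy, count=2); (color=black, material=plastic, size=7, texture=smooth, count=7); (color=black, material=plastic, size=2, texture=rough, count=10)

Group A, Group B, Group B, Group A, Group B

Rule: size ≥ 5. This holds for each 'Group A' example and fails for each 'Group B' one.
(color=red, material=glass, size=8, texture=glossy, count=11): size = 8, fits → Group A. (color=red, material=stone, size=1, texture=smooth, count=8): size = 1, fails this test → Group B. (color=black, material=wood, size=2, texture=glossy, count=2): size = 2, fails this test → Group B. (color=black, material=plastic, size=7, texture=smooth, count=7): size = 7, fits → Group A. (color=black, material=plastic, size=2, texture=rough, count=10): size = 2, fails this test → Group B.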